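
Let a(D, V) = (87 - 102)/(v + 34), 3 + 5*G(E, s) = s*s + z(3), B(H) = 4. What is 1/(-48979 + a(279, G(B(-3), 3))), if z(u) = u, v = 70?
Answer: -104/5093831 ≈ -2.0417e-5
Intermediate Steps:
G(E, s) = s²/5 (G(E, s) = -⅗ + (s*s + 3)/5 = -⅗ + (s² + 3)/5 = -⅗ + (3 + s²)/5 = -⅗ + (⅗ + s²/5) = s²/5)
a(D, V) = -15/104 (a(D, V) = (87 - 102)/(70 + 34) = -15/104)
1/(-48979 + a(279, G(B(-3), 3))) = 1/(-48979 - 15/104) = 1/(-5093831/104) = -104/5093831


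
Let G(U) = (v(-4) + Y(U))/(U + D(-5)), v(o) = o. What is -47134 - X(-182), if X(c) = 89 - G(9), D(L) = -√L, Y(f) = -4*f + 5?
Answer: -4061493/86 - 35*I*√5/86 ≈ -47227.0 - 0.91003*I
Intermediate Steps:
Y(f) = 5 - 4*f
G(U) = (1 - 4*U)/(U - I*√5) (G(U) = (-4 + (5 - 4*U))/(U - √(-5)) = (1 - 4*U)/(U - I*√5))
X(c) = 89 + 35/(9 - I*√5) (X(c) = 89 - (1 - 4*9)/(9 - I*√5) = 89 - (1 - 36)/(9 - I*√5) = 89 - (-35)/(9 - I*√5) = 89 + 35/(9 - I*√5))
-47134 - X(-182) = -47134 - (7969/86 + 35*I*√5/86) = -47134 + (-7969/86 - 35*I*√5/86) = -4061493/86 - 35*I*√5/86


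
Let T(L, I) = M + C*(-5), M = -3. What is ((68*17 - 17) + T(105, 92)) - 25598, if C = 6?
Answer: -24492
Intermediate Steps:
T(L, I) = -33 (T(L, I) = -3 + 6*(-5) = -3 - 30 = -33)
((68*17 - 17) + T(105, 92)) - 25598 = ((68*17 - 17) - 33) - 25598 = ((1156 - 17) - 33) - 25598 = (1139 - 33) - 25598 = 1106 - 25598 = -24492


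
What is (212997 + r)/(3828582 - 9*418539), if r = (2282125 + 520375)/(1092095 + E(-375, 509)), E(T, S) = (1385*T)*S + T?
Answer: 11215150080407/3250385987661 ≈ 3.4504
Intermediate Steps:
E(T, S) = T + 1385*S*T (E(T, S) = 1385*S*T + T = T + 1385*S*T)
r = -560500/52654031 (r = (2282125 + 520375)/(1092095 - 375*(1 + 1385*509)) = 2802500/(1092095 - 375*(1 + 704965)) = 2802500/(1092095 - 375*704966) = 2802500/(1092095 - 264362250) = 2802500/(-263270155) = 2802500*(-1/263270155) = -560500/52654031 ≈ -0.010645)
(212997 + r)/(3828582 - 9*418539) = (212997 - 560500/52654031)/(3828582 - 9*418539) = 11215150080407/(52654031*(3828582 - 3766851)) = (11215150080407/52654031)/61731 = (11215150080407/52654031)*(1/61731) = 11215150080407/3250385987661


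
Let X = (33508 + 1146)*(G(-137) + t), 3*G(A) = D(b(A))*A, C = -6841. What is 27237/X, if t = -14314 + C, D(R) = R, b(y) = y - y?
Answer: -27237/733105370 ≈ -3.7153e-5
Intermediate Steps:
b(y) = 0
G(A) = 0 (G(A) = (0*A)/3 = (⅓)*0 = 0)
t = -21155 (t = -14314 - 6841 = -21155)
X = -733105370 (X = (33508 + 1146)*(0 - 21155) = 34654*(-21155) = -733105370)
27237/X = 27237/(-733105370) = 27237*(-1/733105370) = -27237/733105370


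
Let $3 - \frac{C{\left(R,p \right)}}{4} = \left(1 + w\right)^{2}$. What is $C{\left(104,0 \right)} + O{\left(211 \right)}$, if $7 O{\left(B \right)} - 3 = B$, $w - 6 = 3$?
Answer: $- \frac{2502}{7} \approx -357.43$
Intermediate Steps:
$w = 9$ ($w = 6 + 3 = 9$)
$O{\left(B \right)} = \frac{3}{7} + \frac{B}{7}$
$C{\left(R,p \right)} = -388$ ($C{\left(R,p \right)} = 12 - 4 \left(1 + 9\right)^{2} = 12 - 4 \cdot 10^{2} = 12 - 400 = -388$)
$C{\left(104,0 \right)} + O{\left(211 \right)} = -388 + \left(\frac{3}{7} + \frac{1}{7} \cdot 211\right) = -388 + \left(\frac{3}{7} + \frac{211}{7}\right) = -388 + \frac{214}{7} = - \frac{2502}{7}$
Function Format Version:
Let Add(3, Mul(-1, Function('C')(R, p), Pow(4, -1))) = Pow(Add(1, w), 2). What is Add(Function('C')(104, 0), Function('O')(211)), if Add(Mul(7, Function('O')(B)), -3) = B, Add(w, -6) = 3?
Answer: Rational(-2502, 7) ≈ -357.43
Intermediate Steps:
w = 9 (w = Add(6, 3) = 9)
Function('O')(B) = Add(Rational(3, 7), Mul(Rational(1, 7), B))
Function('C')(R, p) = -388 (Function('C')(R, p) = Add(12, Mul(-4, Pow(Add(1, 9), 2))) = Add(12, Mul(-4, Pow(10, 2))) = Add(12, Mul(-4, 100)) = Add(12, -400) = -388)
Add(Function('C')(104, 0), Function('O')(211)) = Add(-388, Add(Rational(3, 7), Mul(Rational(1, 7), 211))) = Add(-388, Add(Rational(3, 7), Rational(211, 7))) = Add(-388, Rational(214, 7)) = Rational(-2502, 7)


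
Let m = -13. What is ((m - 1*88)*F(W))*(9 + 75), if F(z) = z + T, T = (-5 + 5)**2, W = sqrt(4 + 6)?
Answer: -8484*sqrt(10) ≈ -26829.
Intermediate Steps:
W = sqrt(10) ≈ 3.1623
T = 0 (T = 0**2 = 0)
F(z) = z (F(z) = z + 0 = z)
((m - 1*88)*F(W))*(9 + 75) = ((-13 - 1*88)*sqrt(10))*(9 + 75) = ((-13 - 88)*sqrt(10))*84 = -101*sqrt(10)*84 = -8484*sqrt(10)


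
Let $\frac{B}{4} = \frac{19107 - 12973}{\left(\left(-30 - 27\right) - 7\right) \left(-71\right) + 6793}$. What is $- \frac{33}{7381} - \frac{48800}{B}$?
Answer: $- \frac{46403483901}{2057957} \approx -22548.0$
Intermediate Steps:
$B = \frac{24536}{11337}$ ($B = 4 \frac{19107 - 12973}{\left(\left(-30 - 27\right) - 7\right) \left(-71\right) + 6793} = 4 \frac{6134}{\left(-57 - 7\right) \left(-71\right) + 6793} = 4 \frac{6134}{\left(-64\right) \left(-71\right) + 6793} = 4 \frac{6134}{4544 + 6793} = 4 \cdot \frac{6134}{11337} = \frac{24536}{11337} \approx 2.1642$)
$- \frac{33}{7381} - \frac{48800}{B} = - \frac{33}{7381} - \frac{48800}{\frac{24536}{11337}} = \left(-33\right) \frac{1}{7381} - \frac{69155700}{3067} = - \frac{3}{671} - \frac{69155700}{3067} = - \frac{46403483901}{2057957}$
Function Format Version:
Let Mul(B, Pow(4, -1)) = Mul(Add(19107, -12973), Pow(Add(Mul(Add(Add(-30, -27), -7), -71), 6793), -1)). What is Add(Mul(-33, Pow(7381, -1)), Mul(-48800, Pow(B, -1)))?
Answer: Rational(-46403483901, 2057957) ≈ -22548.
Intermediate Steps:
B = Rational(24536, 11337) (B = Mul(4, Mul(Add(19107, -12973), Pow(Add(Mul(Add(Add(-30, -27), -7), -71), 6793), -1))) = Mul(4, Mul(6134, Pow(Add(Mul(Add(-57, -7), -71), 6793), -1))) = Mul(4, Mul(6134, Pow(Add(Mul(-64, -71), 6793), -1))) = Mul(4, Mul(6134, Pow(Add(4544, 6793), -1))) = Mul(4, Mul(6134, Pow(11337, -1))) = Mul(4, Mul(6134, Rational(1, 11337))) = Mul(4, Rational(6134, 11337)) = Rational(24536, 11337) ≈ 2.1642)
Add(Mul(-33, Pow(7381, -1)), Mul(-48800, Pow(B, -1))) = Add(Mul(-33, Pow(7381, -1)), Mul(-48800, Pow(Rational(24536, 11337), -1))) = Add(Mul(-33, Rational(1, 7381)), Mul(-48800, Rational(11337, 24536))) = Add(Rational(-3, 671), Rational(-69155700, 3067)) = Rational(-46403483901, 2057957)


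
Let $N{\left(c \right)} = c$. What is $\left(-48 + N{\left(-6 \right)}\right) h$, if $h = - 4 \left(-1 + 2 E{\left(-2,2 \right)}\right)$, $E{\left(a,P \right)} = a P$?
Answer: $-1944$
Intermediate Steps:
$E{\left(a,P \right)} = P a$
$h = 36$ ($h = - 4 \left(-1 + 2 \cdot 2 \left(-2\right)\right) = - 4 \left(-1 + 2 \left(-4\right)\right) = - 4 \left(-1 - 8\right) = \left(-4\right) \left(-9\right) = 36$)
$\left(-48 + N{\left(-6 \right)}\right) h = \left(-48 - 6\right) 36 = \left(-54\right) 36 = -1944$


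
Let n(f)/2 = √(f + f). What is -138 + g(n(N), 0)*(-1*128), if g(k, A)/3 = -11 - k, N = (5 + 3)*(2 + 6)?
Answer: 4086 + 6144*√2 ≈ 12775.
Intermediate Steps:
N = 64 (N = 8*8 = 64)
n(f) = 2*√2*√f (n(f) = 2*√(f + f) = 2*√(2*f) = 2*(√2*√f) = 2*√2*√f)
g(k, A) = -33 - 3*k (g(k, A) = 3*(-11 - k) = -33 - 3*k)
-138 + g(n(N), 0)*(-1*128) = -138 + (-33 - 6*√2*√64)*(-1*128) = -138 + (-33 - 6*√2*8)*(-128) = -138 + (-33 - 48*√2)*(-128) = -138 + (4224 + 6144*√2) = 4086 + 6144*√2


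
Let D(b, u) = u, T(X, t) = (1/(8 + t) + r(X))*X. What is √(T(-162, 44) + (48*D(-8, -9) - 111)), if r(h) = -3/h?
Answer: I*√371202/26 ≈ 23.433*I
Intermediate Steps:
T(X, t) = X*(1/(8 + t) - 3/X) (T(X, t) = (1/(8 + t) - 3/X)*X = X*(1/(8 + t) - 3/X))
√(T(-162, 44) + (48*D(-8, -9) - 111)) = √((-24 - 162 - 3*44)/(8 + 44) + (48*(-9) - 111)) = √((-24 - 162 - 132)/52 + (-432 - 111)) = √((1/52)*(-318) - 543) = √(-159/26 - 543) = √(-14277/26) = I*√371202/26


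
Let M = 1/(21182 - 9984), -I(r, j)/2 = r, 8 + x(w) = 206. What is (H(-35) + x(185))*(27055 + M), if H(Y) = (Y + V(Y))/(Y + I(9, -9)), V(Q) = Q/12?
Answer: 12763077556751/2373976 ≈ 5.3762e+6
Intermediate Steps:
x(w) = 198 (x(w) = -8 + 206 = 198)
I(r, j) = -2*r
V(Q) = Q/12 (V(Q) = Q*(1/12) = Q/12)
H(Y) = 13*Y/(12*(-18 + Y)) (H(Y) = (Y + Y/12)/(Y - 2*9) = (13*Y/12)/(Y - 18) = (13*Y/12)/(-18 + Y) = 13*Y/(12*(-18 + Y)))
M = 1/11198 ≈ 8.9302e-5
(H(-35) + x(185))*(27055 + M) = ((13/12)*(-35)/(-18 - 35) + 198)*(27055 + 1/11198) = ((13/12)*(-35)/(-53) + 198)*(302961891/11198) = ((13/12)*(-35)*(-1/53) + 198)*(302961891/11198) = (455/636 + 198)*(302961891/11198) = (126383/636)*(302961891/11198) = 12763077556751/2373976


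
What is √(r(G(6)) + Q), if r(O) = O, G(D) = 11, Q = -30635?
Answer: 4*I*√1914 ≈ 175.0*I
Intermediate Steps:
√(r(G(6)) + Q) = √(11 - 30635) = √(-30624) = 4*I*√1914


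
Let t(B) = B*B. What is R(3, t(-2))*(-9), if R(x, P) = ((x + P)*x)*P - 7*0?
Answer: -756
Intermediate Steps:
t(B) = B²
R(x, P) = P*x*(P + x) (R(x, P) = ((P + x)*x)*P + 0 = (x*(P + x))*P + 0 = P*x*(P + x) + 0 = P*x*(P + x))
R(3, t(-2))*(-9) = ((-2)²*3*((-2)² + 3))*(-9) = (4*3*(4 + 3))*(-9) = (4*3*7)*(-9) = 84*(-9) = -756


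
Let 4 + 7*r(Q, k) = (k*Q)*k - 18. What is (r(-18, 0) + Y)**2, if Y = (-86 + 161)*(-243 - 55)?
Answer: 24483486784/49 ≈ 4.9966e+8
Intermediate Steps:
r(Q, k) = -22/7 + Q*k**2/7 (r(Q, k) = -4/7 + ((k*Q)*k - 18)/7 = -4/7 + ((Q*k)*k - 18)/7 = -4/7 + (Q*k**2 - 18)/7 = -4/7 + (-18 + Q*k**2)/7 = -4/7 + (-18/7 + Q*k**2/7) = -22/7 + Q*k**2/7)
Y = -22350 (Y = 75*(-298) = -22350)
(r(-18, 0) + Y)**2 = ((-22/7 + (1/7)*(-18)*0**2) - 22350)**2 = ((-22/7 + (1/7)*(-18)*0) - 22350)**2 = ((-22/7 + 0) - 22350)**2 = (-22/7 - 22350)**2 = (-156472/7)**2 = 24483486784/49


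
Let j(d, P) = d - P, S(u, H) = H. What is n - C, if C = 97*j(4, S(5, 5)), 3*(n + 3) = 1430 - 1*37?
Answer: 1675/3 ≈ 558.33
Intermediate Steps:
n = 1384/3 (n = -3 + (1430 - 1*37)/3 = -3 + (1430 - 37)/3 = -3 + (⅓)*1393 = -3 + 1393/3 = 1384/3 ≈ 461.33)
C = -97 (C = 97*(4 - 1*5) = 97*(4 - 5) = 97*(-1) = -97)
n - C = 1384/3 - 1*(-97) = 1384/3 + 97 = 1675/3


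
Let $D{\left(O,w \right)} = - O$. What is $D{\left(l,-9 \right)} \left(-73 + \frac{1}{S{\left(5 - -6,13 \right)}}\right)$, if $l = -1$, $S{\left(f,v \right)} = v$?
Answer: $- \frac{948}{13} \approx -72.923$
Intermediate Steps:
$D{\left(l,-9 \right)} \left(-73 + \frac{1}{S{\left(5 - -6,13 \right)}}\right) = \left(-1\right) \left(-1\right) \left(-73 + \frac{1}{13}\right) = 1 \left(-73 + \frac{1}{13}\right) = 1 \left(- \frac{948}{13}\right) = - \frac{948}{13}$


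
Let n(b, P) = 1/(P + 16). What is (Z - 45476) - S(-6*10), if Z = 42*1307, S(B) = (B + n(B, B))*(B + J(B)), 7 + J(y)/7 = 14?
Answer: 35031/4 ≈ 8757.8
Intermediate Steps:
n(b, P) = 1/(16 + P)
J(y) = 49 (J(y) = -49 + 7*14 = -49 + 98 = 49)
S(B) = (49 + B)*(B + 1/(16 + B)) (S(B) = (B + 1/(16 + B))*(B + 49) = (B + 1/(16 + B))*(49 + B) = (49 + B)*(B + 1/(16 + B)))
Z = 54894
(Z - 45476) - S(-6*10) = (54894 - 45476) - (49 - 6*10 + (-6*10)*(16 - 6*10)*(49 - 6*10))/(16 - 6*10) = 9418 - (49 - 60 - 60*(16 - 60)*(49 - 60))/(16 - 60) = 9418 - (49 - 60 - 60*(-44)*(-11))/(-44) = 9418 - (-1)*(49 - 60 - 29040)/44 = 9418 - (-1)*(-29051)/44 = 9418 - 1*2641/4 = 9418 - 2641/4 = 35031/4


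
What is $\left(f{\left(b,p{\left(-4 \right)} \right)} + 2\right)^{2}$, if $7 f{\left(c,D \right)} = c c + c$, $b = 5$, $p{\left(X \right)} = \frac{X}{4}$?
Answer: $\frac{1936}{49} \approx 39.51$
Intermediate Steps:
$p{\left(X \right)} = \frac{X}{4}$ ($p{\left(X \right)} = X \frac{1}{4} = \frac{X}{4}$)
$f{\left(c,D \right)} = \frac{c}{7} + \frac{c^{2}}{7}$ ($f{\left(c,D \right)} = \frac{c c + c}{7} = \frac{c^{2} + c}{7} = \frac{c + c^{2}}{7} = \frac{c}{7} + \frac{c^{2}}{7}$)
$\left(f{\left(b,p{\left(-4 \right)} \right)} + 2\right)^{2} = \left(\frac{1}{7} \cdot 5 \left(1 + 5\right) + 2\right)^{2} = \left(\frac{1}{7} \cdot 5 \cdot 6 + 2\right)^{2} = \left(\frac{30}{7} + 2\right)^{2} = \left(\frac{44}{7}\right)^{2} = \frac{1936}{49}$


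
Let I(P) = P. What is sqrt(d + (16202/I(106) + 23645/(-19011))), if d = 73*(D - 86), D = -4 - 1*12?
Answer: 2*I*sqrt(1851360232115409)/1007583 ≈ 85.407*I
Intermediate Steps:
D = -16 (D = -4 - 12 = -16)
d = -7446 (d = 73*(-16 - 86) = 73*(-102) = -7446)
sqrt(d + (16202/I(106) + 23645/(-19011))) = sqrt(-7446 + (16202/106 + 23645/(-19011))) = sqrt(-7446 + (16202*(1/106) + 23645*(-1/19011))) = sqrt(-7446 + (8101/53 - 23645/19011)) = sqrt(-7446 + 152754926/1007583) = sqrt(-7349708092/1007583) = 2*I*sqrt(1851360232115409)/1007583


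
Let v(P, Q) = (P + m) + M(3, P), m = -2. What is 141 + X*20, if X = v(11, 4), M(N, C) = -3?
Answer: 261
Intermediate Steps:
v(P, Q) = -5 + P (v(P, Q) = (P - 2) - 3 = (-2 + P) - 3 = -5 + P)
X = 6 (X = -5 + 11 = 6)
141 + X*20 = 141 + 6*20 = 141 + 120 = 261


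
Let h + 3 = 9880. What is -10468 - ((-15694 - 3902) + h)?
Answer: -749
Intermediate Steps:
h = 9877 (h = -3 + 9880 = 9877)
-10468 - ((-15694 - 3902) + h) = -10468 - ((-15694 - 3902) + 9877) = -10468 - (-19596 + 9877) = -10468 - 1*(-9719) = -10468 + 9719 = -749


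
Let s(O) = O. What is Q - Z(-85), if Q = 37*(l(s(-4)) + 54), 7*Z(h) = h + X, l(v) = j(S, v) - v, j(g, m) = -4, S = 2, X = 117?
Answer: 13954/7 ≈ 1993.4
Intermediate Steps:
l(v) = -4 - v
Z(h) = 117/7 + h/7 (Z(h) = (h + 117)/7 = (117 + h)/7 = 117/7 + h/7)
Q = 1998 (Q = 37*((-4 - 1*(-4)) + 54) = 37*((-4 + 4) + 54) = 37*(0 + 54) = 37*54 = 1998)
Q - Z(-85) = 1998 - (117/7 + (⅐)*(-85)) = 1998 - (117/7 - 85/7) = 1998 - 1*32/7 = 1998 - 32/7 = 13954/7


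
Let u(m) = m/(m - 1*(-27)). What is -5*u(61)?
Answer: -305/88 ≈ -3.4659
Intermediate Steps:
u(m) = m/(27 + m) (u(m) = m/(m + 27) = m/(27 + m))
-5*u(61) = -305/(27 + 61) = -305/88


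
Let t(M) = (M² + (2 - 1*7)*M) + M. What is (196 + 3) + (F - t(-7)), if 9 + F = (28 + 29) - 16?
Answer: 154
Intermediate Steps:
F = 32 (F = -9 + ((28 + 29) - 16) = -9 + (57 - 16) = -9 + 41 = 32)
t(M) = M² - 4*M (t(M) = (M² + (2 - 7)*M) + M = (M² - 5*M) + M = M² - 4*M)
(196 + 3) + (F - t(-7)) = (196 + 3) + (32 - (-7)*(-4 - 7)) = 199 + (32 - (-7)*(-11)) = 199 + (32 - 1*77) = 199 + (32 - 77) = 199 - 45 = 154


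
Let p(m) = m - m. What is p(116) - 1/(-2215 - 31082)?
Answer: 1/33297 ≈ 3.0033e-5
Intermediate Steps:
p(m) = 0
p(116) - 1/(-2215 - 31082) = 0 - 1/(-2215 - 31082) = 0 - 1/(-33297) = 0 - 1*(-1/33297) = 0 + 1/33297 = 1/33297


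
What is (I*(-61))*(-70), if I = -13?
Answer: -55510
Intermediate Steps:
(I*(-61))*(-70) = -13*(-61)*(-70) = 793*(-70) = -55510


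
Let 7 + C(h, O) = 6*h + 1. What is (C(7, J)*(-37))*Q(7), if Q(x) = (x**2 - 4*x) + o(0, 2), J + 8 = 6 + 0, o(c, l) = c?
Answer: -27972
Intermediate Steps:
J = -2 (J = -8 + (6 + 0) = -8 + 6 = -2)
C(h, O) = -6 + 6*h (C(h, O) = -7 + (6*h + 1) = -7 + (1 + 6*h) = -6 + 6*h)
Q(x) = x**2 - 4*x (Q(x) = (x**2 - 4*x) + 0 = x**2 - 4*x)
(C(7, J)*(-37))*Q(7) = ((-6 + 6*7)*(-37))*(7*(-4 + 7)) = ((-6 + 42)*(-37))*(7*3) = (36*(-37))*21 = -1332*21 = -27972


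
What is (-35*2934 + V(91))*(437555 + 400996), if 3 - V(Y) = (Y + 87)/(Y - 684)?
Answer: -51062064654363/593 ≈ -8.6108e+10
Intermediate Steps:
V(Y) = 3 - (87 + Y)/(-684 + Y) (V(Y) = 3 - (Y + 87)/(Y - 684) = 3 - (87 + Y)/(-684 + Y))
(-35*2934 + V(91))*(437555 + 400996) = (-35*2934 + (-2139 + 2*91)/(-684 + 91))*(437555 + 400996) = (-102690 + (-2139 + 182)/(-593))*838551 = (-102690 - 1/593*(-1957))*838551 = (-102690 + 1957/593)*838551 = -60893213/593*838551 = -51062064654363/593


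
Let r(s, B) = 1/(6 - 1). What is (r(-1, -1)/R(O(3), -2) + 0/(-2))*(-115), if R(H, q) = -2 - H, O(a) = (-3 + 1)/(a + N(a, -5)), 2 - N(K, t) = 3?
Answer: 23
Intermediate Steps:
r(s, B) = ⅕ (r(s, B) = 1/5 = ⅕)
N(K, t) = -1 (N(K, t) = 2 - 1*3 = 2 - 3 = -1)
O(a) = -2/(-1 + a) (O(a) = (-3 + 1)/(a - 1) = -2/(-1 + a))
(r(-1, -1)/R(O(3), -2) + 0/(-2))*(-115) = (1/(5*(-2 - (-2)/(-1 + 3))) + 0/(-2))*(-115) = (1/(5*(-2 - (-2)/2)) + 0*(-½))*(-115) = (1/(5*(-2 - (-2)/2)) + 0)*(-115) = (1/(5*(-2 - 1*(-1))) + 0)*(-115) = (1/(5*(-2 + 1)) + 0)*(-115) = ((⅕)/(-1) + 0)*(-115) = ((⅕)*(-1) + 0)*(-115) = (-⅕ + 0)*(-115) = -⅕*(-115) = 23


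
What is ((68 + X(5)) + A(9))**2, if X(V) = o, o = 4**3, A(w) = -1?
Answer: 17161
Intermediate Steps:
o = 64
X(V) = 64
((68 + X(5)) + A(9))**2 = ((68 + 64) - 1)**2 = (132 - 1)**2 = 131**2 = 17161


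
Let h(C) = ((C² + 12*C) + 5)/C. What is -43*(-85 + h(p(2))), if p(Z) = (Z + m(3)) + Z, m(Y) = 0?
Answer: 11653/4 ≈ 2913.3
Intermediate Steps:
p(Z) = 2*Z (p(Z) = (Z + 0) + Z = Z + Z = 2*Z)
h(C) = (5 + C² + 12*C)/C
-43*(-85 + h(p(2))) = -43*(-85 + (12 + 2*2 + 5/((2*2)))) = -43*(-85 + (12 + 4 + 5/4)) = -43*(-85 + 69/4) = -43*(-271/4) = 11653/4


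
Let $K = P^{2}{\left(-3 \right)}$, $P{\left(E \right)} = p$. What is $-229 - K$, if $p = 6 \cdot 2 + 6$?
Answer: $-553$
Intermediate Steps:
$p = 18$ ($p = 12 + 6 = 18$)
$P{\left(E \right)} = 18$
$K = 324$ ($K = 18^{2} = 324$)
$-229 - K = -229 - 324 = -553$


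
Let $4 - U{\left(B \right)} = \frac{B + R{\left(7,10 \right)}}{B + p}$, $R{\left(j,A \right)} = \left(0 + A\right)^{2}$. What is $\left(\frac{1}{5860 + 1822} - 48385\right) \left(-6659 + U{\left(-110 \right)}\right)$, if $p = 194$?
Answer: $\frac{103890211003345}{322644} \approx 3.22 \cdot 10^{8}$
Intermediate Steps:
$R{\left(j,A \right)} = A^{2}$
$U{\left(B \right)} = 4 - \frac{100 + B}{194 + B}$ ($U{\left(B \right)} = 4 - \frac{B + 10^{2}}{B + 194} = 4 - \frac{B + 100}{194 + B} = 4 - \frac{100 + B}{194 + B}$)
$\left(\frac{1}{5860 + 1822} - 48385\right) \left(-6659 + U{\left(-110 \right)}\right) = \left(\frac{1}{5860 + 1822} - 48385\right) \left(-6659 + \frac{676 + 3 \left(-110\right)}{194 - 110}\right) = \left(\frac{1}{7682} - 48385\right) \left(-6659 + \frac{676 - 330}{84}\right) = \left(\frac{1}{7682} - 48385\right) \left(-6659 + \frac{1}{84} \cdot 346\right) = - \frac{371693569 \left(-6659 + \frac{173}{42}\right)}{7682} = \left(- \frac{371693569}{7682}\right) \left(- \frac{279505}{42}\right) = \frac{103890211003345}{322644}$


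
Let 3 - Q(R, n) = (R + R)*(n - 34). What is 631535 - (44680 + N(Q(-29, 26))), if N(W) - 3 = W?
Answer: 587313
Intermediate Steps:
Q(R, n) = 3 - 2*R*(-34 + n) (Q(R, n) = 3 - (R + R)*(n - 34) = 3 - 2*R*(-34 + n))
N(W) = 3 + W
631535 - (44680 + N(Q(-29, 26))) = 631535 - (44680 + (3 + (3 + 68*(-29) - 2*(-29)*26))) = 631535 - (44680 + (3 + (3 - 1972 + 1508))) = 631535 - (44680 + (3 - 461)) = 631535 - (44680 - 458) = 631535 - 1*44222 = 631535 - 44222 = 587313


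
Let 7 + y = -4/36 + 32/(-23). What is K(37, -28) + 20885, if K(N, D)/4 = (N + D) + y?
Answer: 4323607/207 ≈ 20887.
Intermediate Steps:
y = -1760/207 (y = -7 + (-4/36 + 32/(-23)) = -7 + (-4*1/36 + 32*(-1/23)) = -7 + (-⅑ - 32/23) = -7 - 311/207 = -1760/207 ≈ -8.5024)
K(N, D) = -7040/207 + 4*D + 4*N (K(N, D) = 4*((N + D) - 1760/207) = 4*((D + N) - 1760/207) = 4*(-1760/207 + D + N) = -7040/207 + 4*D + 4*N)
K(37, -28) + 20885 = (-7040/207 + 4*(-28) + 4*37) + 20885 = (-7040/207 - 112 + 148) + 20885 = 412/207 + 20885 = 4323607/207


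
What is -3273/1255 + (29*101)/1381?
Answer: -844118/1733155 ≈ -0.48704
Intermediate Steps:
-3273/1255 + (29*101)/1381 = -3273*1/1255 + 2929*(1/1381) = -3273/1255 + 2929/1381 = -844118/1733155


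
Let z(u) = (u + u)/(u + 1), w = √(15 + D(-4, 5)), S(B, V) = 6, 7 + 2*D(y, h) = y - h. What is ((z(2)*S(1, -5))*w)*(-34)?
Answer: -272*√7 ≈ -719.64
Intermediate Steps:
D(y, h) = -7/2 + y/2 - h/2 (D(y, h) = -7/2 + (y - h)/2 = -7/2 + (y/2 - h/2) = -7/2 + y/2 - h/2)
w = √7 (w = √(15 + (-7/2 + (½)*(-4) - ½*5)) = √(15 + (-7/2 - 2 - 5/2)) = √(15 - 8) = √7 ≈ 2.6458)
z(u) = 2*u/(1 + u) (z(u) = (2*u)/(1 + u) = 2*u/(1 + u))
((z(2)*S(1, -5))*w)*(-34) = (((2*2/(1 + 2))*6)*√7)*(-34) = (((2*2/3)*6)*√7)*(-34) = (((2*2*(⅓))*6)*√7)*(-34) = (((4/3)*6)*√7)*(-34) = (8*√7)*(-34) = -272*√7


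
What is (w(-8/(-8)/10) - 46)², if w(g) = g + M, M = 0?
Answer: 210681/100 ≈ 2106.8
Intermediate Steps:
w(g) = g (w(g) = g + 0 = g)
(w(-8/(-8)/10) - 46)² = (-8/(-8)/10 - 46)² = (-8*(-⅛)*(⅒) - 46)² = (1*(⅒) - 46)² = (⅒ - 46)² = (-459/10)² = 210681/100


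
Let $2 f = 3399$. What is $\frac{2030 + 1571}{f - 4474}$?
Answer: $- \frac{7202}{5549} \approx -1.2979$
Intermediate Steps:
$f = \frac{3399}{2}$ ($f = \frac{1}{2} \cdot 3399 = \frac{3399}{2} \approx 1699.5$)
$\frac{2030 + 1571}{f - 4474} = \frac{2030 + 1571}{\frac{3399}{2} - 4474} = \frac{3601}{- \frac{5549}{2}} = 3601 \left(- \frac{2}{5549}\right) = - \frac{7202}{5549}$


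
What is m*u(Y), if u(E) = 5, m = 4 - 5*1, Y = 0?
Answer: -5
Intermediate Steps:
m = -1 (m = 4 - 5 = -1)
m*u(Y) = -1*5 = -5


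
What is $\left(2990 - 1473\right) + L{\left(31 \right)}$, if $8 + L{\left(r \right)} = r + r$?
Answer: $1571$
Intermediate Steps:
$L{\left(r \right)} = -8 + 2 r$ ($L{\left(r \right)} = -8 + \left(r + r\right) = -8 + 2 r$)
$\left(2990 - 1473\right) + L{\left(31 \right)} = \left(2990 - 1473\right) + \left(-8 + 2 \cdot 31\right) = 1517 + \left(-8 + 62\right) = 1517 + 54 = 1571$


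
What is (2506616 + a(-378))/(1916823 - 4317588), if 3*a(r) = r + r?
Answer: -2506364/2400765 ≈ -1.0440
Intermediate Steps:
a(r) = 2*r/3 (a(r) = (r + r)/3 = (2*r)/3 = 2*r/3)
(2506616 + a(-378))/(1916823 - 4317588) = (2506616 + (⅔)*(-378))/(1916823 - 4317588) = (2506616 - 252)/(-2400765) = 2506364*(-1/2400765) = -2506364/2400765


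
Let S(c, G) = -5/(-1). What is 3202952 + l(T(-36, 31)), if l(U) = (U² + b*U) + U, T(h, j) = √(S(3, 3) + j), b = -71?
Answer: 3202568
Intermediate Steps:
S(c, G) = 5 (S(c, G) = -5*(-1) = 5)
T(h, j) = √(5 + j)
l(U) = U² - 70*U (l(U) = (U² - 71*U) + U = U² - 70*U)
3202952 + l(T(-36, 31)) = 3202952 + √(5 + 31)*(-70 + √(5 + 31)) = 3202952 + √36*(-70 + √36) = 3202952 + 6*(-70 + 6) = 3202952 + 6*(-64) = 3202952 - 384 = 3202568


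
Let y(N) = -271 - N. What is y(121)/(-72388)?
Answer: 98/18097 ≈ 0.0054153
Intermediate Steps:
y(121)/(-72388) = (-271 - 1*121)/(-72388) = (-271 - 121)*(-1/72388) = -392*(-1/72388) = 98/18097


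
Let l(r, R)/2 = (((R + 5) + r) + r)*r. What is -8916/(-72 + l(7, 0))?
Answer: -4458/97 ≈ -45.959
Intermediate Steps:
l(r, R) = 2*r*(5 + R + 2*r) (l(r, R) = 2*((((R + 5) + r) + r)*r) = 2*((((5 + R) + r) + r)*r) = 2*(((5 + R + r) + r)*r) = 2*((5 + R + 2*r)*r) = 2*(r*(5 + R + 2*r)) = 2*r*(5 + R + 2*r))
-8916/(-72 + l(7, 0)) = -8916/(-72 + 2*7*(5 + 0 + 2*7)) = -8916/(-72 + 2*7*(5 + 0 + 14)) = -8916/(-72 + 2*7*19) = -8916/(-72 + 266) = -8916/194 = (1/194)*(-8916) = -4458/97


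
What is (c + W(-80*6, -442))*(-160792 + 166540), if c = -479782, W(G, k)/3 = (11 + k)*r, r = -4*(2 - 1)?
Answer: -2728058280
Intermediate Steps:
r = -4 (r = -4*1 = -4)
W(G, k) = -132 - 12*k (W(G, k) = 3*((11 + k)*(-4)) = 3*(-44 - 4*k) = -132 - 12*k)
(c + W(-80*6, -442))*(-160792 + 166540) = (-479782 + (-132 - 12*(-442)))*(-160792 + 166540) = (-479782 + (-132 + 5304))*5748 = (-479782 + 5172)*5748 = -474610*5748 = -2728058280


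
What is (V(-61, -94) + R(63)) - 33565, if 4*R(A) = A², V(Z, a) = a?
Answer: -130667/4 ≈ -32667.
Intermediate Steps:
R(A) = A²/4
(V(-61, -94) + R(63)) - 33565 = (-94 + (¼)*63²) - 33565 = (-94 + (¼)*3969) - 33565 = (-94 + 3969/4) - 33565 = 3593/4 - 33565 = -130667/4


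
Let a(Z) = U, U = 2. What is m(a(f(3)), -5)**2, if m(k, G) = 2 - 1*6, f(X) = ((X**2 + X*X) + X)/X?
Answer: 16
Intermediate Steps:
f(X) = (X + 2*X**2)/X (f(X) = ((X**2 + X**2) + X)/X = (2*X**2 + X)/X = (X + 2*X**2)/X)
a(Z) = 2
m(k, G) = -4 (m(k, G) = 2 - 6 = -4)
m(a(f(3)), -5)**2 = (-4)**2 = 16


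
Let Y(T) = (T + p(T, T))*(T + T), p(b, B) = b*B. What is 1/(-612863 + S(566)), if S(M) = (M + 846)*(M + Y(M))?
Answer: 1/512956776377 ≈ 1.9495e-12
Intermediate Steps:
p(b, B) = B*b
Y(T) = 2*T*(T + T**2) (Y(T) = (T + T*T)*(T + T) = (T + T**2)*(2*T) = 2*T*(T + T**2))
S(M) = (846 + M)*(M + 2*M**2*(1 + M)) (S(M) = (M + 846)*(M + 2*M**2*(1 + M)) = (846 + M)*(M + 2*M**2*(1 + M)))
1/(-612863 + S(566)) = 1/(-612863 + 566*(846 + 2*566**3 + 1693*566 + 1694*566**2)) = 1/(-612863 + 566*(846 + 2*181321496 + 958238 + 1694*320356)) = 1/(-612863 + 566*(846 + 362642992 + 958238 + 542683064)) = 1/(-612863 + 566*906285140) = 1/(-612863 + 512957389240) = 1/512956776377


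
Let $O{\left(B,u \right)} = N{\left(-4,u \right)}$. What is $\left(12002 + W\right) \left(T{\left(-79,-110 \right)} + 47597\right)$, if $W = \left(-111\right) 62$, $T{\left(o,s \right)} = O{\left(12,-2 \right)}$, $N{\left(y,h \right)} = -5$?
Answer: $243671040$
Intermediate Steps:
$O{\left(B,u \right)} = -5$
$T{\left(o,s \right)} = -5$
$W = -6882$
$\left(12002 + W\right) \left(T{\left(-79,-110 \right)} + 47597\right) = \left(12002 - 6882\right) \left(-5 + 47597\right) = 5120 \cdot 47592 = 243671040$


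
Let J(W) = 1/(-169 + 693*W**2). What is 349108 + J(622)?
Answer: 93599500534845/268110443 ≈ 3.4911e+5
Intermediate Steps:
349108 + J(622) = 349108 + 1/(-169 + 693*622**2) = 349108 + 1/(-169 + 693*386884) = 349108 + 1/(-169 + 268110612) = 349108 + 1/268110443 = 93599500534845/268110443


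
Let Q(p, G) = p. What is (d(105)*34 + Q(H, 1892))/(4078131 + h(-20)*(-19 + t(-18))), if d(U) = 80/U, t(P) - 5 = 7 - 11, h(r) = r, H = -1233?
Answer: -25349/85648311 ≈ -0.00029597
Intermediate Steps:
t(P) = 1 (t(P) = 5 + (7 - 11) = 5 - 4 = 1)
(d(105)*34 + Q(H, 1892))/(4078131 + h(-20)*(-19 + t(-18))) = ((80/105)*34 - 1233)/(4078131 - 20*(-19 + 1)) = ((80*(1/105))*34 - 1233)/(4078131 - 20*(-18)) = ((16/21)*34 - 1233)/(4078131 + 360) = (544/21 - 1233)/4078491 = -25349/21*1/4078491 = -25349/85648311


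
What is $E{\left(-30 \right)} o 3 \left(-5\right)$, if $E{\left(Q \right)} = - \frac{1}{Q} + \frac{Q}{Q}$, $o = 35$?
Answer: $- \frac{1085}{2} \approx -542.5$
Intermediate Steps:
$E{\left(Q \right)} = 1 - \frac{1}{Q}$ ($E{\left(Q \right)} = - \frac{1}{Q} + 1 = 1 - \frac{1}{Q}$)
$E{\left(-30 \right)} o 3 \left(-5\right) = \frac{-1 - 30}{-30} \cdot 35 \cdot 3 \left(-5\right) = \left(- \frac{1}{30}\right) \left(-31\right) 105 \left(-5\right) = \frac{31}{30} \left(-525\right) = - \frac{1085}{2}$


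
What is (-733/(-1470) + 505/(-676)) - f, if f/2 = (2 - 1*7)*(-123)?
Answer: -611261221/496860 ≈ -1230.2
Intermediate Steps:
f = 1230 (f = 2*((2 - 1*7)*(-123)) = 2*((2 - 7)*(-123)) = 2*(-5*(-123)) = 2*615 = 1230)
(-733/(-1470) + 505/(-676)) - f = (-733/(-1470) + 505/(-676)) - 1*1230 = (-733*(-1/1470) + 505*(-1/676)) - 1230 = (733/1470 - 505/676) - 1230 = -123421/496860 - 1230 = -611261221/496860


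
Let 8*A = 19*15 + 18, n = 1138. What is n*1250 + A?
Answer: 11380303/8 ≈ 1.4225e+6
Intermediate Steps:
A = 303/8 (A = (19*15 + 18)/8 = (285 + 18)/8 = (⅛)*303 = 303/8 ≈ 37.875)
n*1250 + A = 1138*1250 + 303/8 = 1422500 + 303/8 = 11380303/8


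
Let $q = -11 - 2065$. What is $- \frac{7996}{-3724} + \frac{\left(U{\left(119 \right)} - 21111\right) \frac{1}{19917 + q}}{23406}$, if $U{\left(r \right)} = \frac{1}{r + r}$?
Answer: $\frac{1493737481125}{695699019036} \approx 2.1471$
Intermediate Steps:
$q = -2076$ ($q = -11 - 2065 = -2076$)
$U{\left(r \right)} = \frac{1}{2 r}$
$- \frac{7996}{-3724} + \frac{\left(U{\left(119 \right)} - 21111\right) \frac{1}{19917 + q}}{23406} = - \frac{7996}{-3724} + \frac{\left(\frac{1}{2 \cdot 119} - 21111\right) \frac{1}{19917 - 2076}}{23406} = \left(-7996\right) \left(- \frac{1}{3724}\right) + \frac{\frac{1}{2} \cdot \frac{1}{119} - 21111}{17841} \cdot \frac{1}{23406} = \frac{1999}{931} + \left(\frac{1}{238} - 21111\right) \frac{1}{17841} \cdot \frac{1}{23406} = \frac{1999}{931} + \left(- \frac{5024417}{238}\right) \frac{1}{17841} \cdot \frac{1}{23406} = \frac{1999}{931} - \frac{264443}{5230819692} = \frac{1493737481125}{695699019036}$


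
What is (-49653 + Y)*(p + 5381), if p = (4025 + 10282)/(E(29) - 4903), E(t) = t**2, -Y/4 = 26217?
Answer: -1125083625705/1354 ≈ -8.3093e+8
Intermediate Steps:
Y = -104868 (Y = -4*26217 = -104868)
p = -4769/1354 (p = (4025 + 10282)/(29**2 - 4903) = 14307/(841 - 4903) = 14307/(-4062) = 14307*(-1/4062) = -4769/1354 ≈ -3.5222)
(-49653 + Y)*(p + 5381) = (-49653 - 104868)*(-4769/1354 + 5381) = -154521*7281105/1354 = -1125083625705/1354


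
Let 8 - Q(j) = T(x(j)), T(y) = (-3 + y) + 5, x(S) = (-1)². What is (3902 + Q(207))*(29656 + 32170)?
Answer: 241554182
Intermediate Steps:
x(S) = 1
T(y) = 2 + y
Q(j) = 5 (Q(j) = 8 - (2 + 1) = 8 - 1*3 = 8 - 3 = 5)
(3902 + Q(207))*(29656 + 32170) = (3902 + 5)*(29656 + 32170) = 3907*61826 = 241554182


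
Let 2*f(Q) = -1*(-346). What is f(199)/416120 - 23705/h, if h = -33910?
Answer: 986999103/1411062920 ≈ 0.69947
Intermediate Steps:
f(Q) = 173 (f(Q) = (-1*(-346))/2 = (1/2)*346 = 173)
f(199)/416120 - 23705/h = 173/416120 - 23705/(-33910) = 173*(1/416120) - 23705*(-1/33910) = 173/416120 + 4741/6782 = 986999103/1411062920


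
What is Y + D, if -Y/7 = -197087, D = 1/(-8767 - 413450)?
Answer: 582494373152/422217 ≈ 1.3796e+6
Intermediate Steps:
D = -1/422217 (D = 1/(-422217) = -1/422217 ≈ -2.3685e-6)
Y = 1379609 (Y = -7*(-197087) = 1379609)
Y + D = 1379609 - 1/422217 = 582494373152/422217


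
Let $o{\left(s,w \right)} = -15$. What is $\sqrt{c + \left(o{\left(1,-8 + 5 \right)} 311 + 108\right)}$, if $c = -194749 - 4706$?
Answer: $6 i \sqrt{5667} \approx 451.68 i$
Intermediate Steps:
$c = -199455$ ($c = -194749 - 4706 = -199455$)
$\sqrt{c + \left(o{\left(1,-8 + 5 \right)} 311 + 108\right)} = \sqrt{-199455 + \left(\left(-15\right) 311 + 108\right)} = \sqrt{-199455 + \left(-4665 + 108\right)} = \sqrt{-199455 - 4557} = \sqrt{-204012} = 6 i \sqrt{5667}$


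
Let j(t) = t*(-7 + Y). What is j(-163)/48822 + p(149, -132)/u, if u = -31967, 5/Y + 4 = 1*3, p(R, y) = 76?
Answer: 9802830/260115479 ≈ 0.037686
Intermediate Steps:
Y = -5 (Y = 5/(-4 + 1*3) = 5/(-4 + 3) = 5/(-1) = 5*(-1) = -5)
j(t) = -12*t (j(t) = t*(-7 - 5) = t*(-12) = -12*t)
j(-163)/48822 + p(149, -132)/u = -12*(-163)/48822 + 76/(-31967) = 1956*(1/48822) + 76*(-1/31967) = 326/8137 - 76/31967 = 9802830/260115479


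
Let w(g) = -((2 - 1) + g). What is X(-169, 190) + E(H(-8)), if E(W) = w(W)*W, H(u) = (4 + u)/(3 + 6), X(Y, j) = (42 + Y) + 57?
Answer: -5650/81 ≈ -69.753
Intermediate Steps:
X(Y, j) = 99 + Y
w(g) = -1 - g (w(g) = -(1 + g) = -1 - g)
H(u) = 4/9 + u/9 (H(u) = (4 + u)/9 = (4 + u)*(⅑) = 4/9 + u/9)
E(W) = W*(-1 - W) (E(W) = (-1 - W)*W = W*(-1 - W))
X(-169, 190) + E(H(-8)) = (99 - 169) - (4/9 + (⅑)*(-8))*(1 + (4/9 + (⅑)*(-8))) = -70 - (4/9 - 8/9)*(1 + (4/9 - 8/9)) = -70 - 1*(-4/9)*(1 - 4/9) = -70 - 1*(-4/9)*5/9 = -70 + 20/81 = -5650/81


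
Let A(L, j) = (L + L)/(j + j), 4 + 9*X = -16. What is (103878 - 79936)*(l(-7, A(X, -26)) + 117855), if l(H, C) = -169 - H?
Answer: 2817805806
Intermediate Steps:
X = -20/9 (X = -4/9 + (⅑)*(-16) = -4/9 - 16/9 = -20/9 ≈ -2.2222)
A(L, j) = L/j (A(L, j) = (2*L)/((2*j)) = (2*L)*(1/(2*j)) = L/j)
(103878 - 79936)*(l(-7, A(X, -26)) + 117855) = (103878 - 79936)*((-169 - 1*(-7)) + 117855) = 23942*((-169 + 7) + 117855) = 23942*(-162 + 117855) = 23942*117693 = 2817805806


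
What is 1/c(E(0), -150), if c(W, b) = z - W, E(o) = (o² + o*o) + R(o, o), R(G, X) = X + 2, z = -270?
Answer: -1/272 ≈ -0.0036765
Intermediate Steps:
R(G, X) = 2 + X
E(o) = 2 + o + 2*o² (E(o) = (o² + o*o) + (2 + o) = (o² + o²) + (2 + o) = 2*o² + (2 + o) = 2 + o + 2*o²)
c(W, b) = -270 - W
1/c(E(0), -150) = 1/(-270 - (2 + 0 + 2*0²)) = 1/(-270 - (2 + 0 + 2*0)) = 1/(-270 - (2 + 0 + 0)) = 1/(-270 - 1*2) = 1/(-270 - 2) = 1/(-272) = -1/272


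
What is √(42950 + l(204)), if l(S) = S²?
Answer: √84566 ≈ 290.80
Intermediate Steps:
√(42950 + l(204)) = √(42950 + 204²) = √(42950 + 41616) = √84566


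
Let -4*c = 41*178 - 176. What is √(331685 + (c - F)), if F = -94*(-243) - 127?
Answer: √1228758/2 ≈ 554.25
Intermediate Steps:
c = -3561/2 (c = -(41*178 - 176)/4 = -(7298 - 176)/4 = -¼*7122 = -3561/2 ≈ -1780.5)
F = 22715 (F = 22842 - 127 = 22715)
√(331685 + (c - F)) = √(331685 + (-3561/2 - 1*22715)) = √(331685 + (-3561/2 - 22715)) = √(331685 - 48991/2) = √(614379/2) = √1228758/2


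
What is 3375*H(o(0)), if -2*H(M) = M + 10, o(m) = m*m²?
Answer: -16875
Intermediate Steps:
o(m) = m³
H(M) = -5 - M/2 (H(M) = -(M + 10)/2 = -(10 + M)/2 = -5 - M/2)
3375*H(o(0)) = 3375*(-5 - ½*0³) = 3375*(-5 - ½*0) = 3375*(-5 + 0) = 3375*(-5) = -16875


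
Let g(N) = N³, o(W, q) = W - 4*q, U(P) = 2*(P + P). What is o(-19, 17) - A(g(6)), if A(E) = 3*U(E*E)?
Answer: -559959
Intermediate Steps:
U(P) = 4*P (U(P) = 2*(2*P) = 4*P)
A(E) = 12*E² (A(E) = 3*(4*(E*E)) = 3*(4*E²) = 12*E²)
o(-19, 17) - A(g(6)) = (-19 - 4*17) - 12*(6³)² = (-19 - 68) - 12*216² = -87 - 12*46656 = -87 - 1*559872 = -87 - 559872 = -559959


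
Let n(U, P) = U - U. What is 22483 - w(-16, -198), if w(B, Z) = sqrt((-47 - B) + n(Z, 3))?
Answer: 22483 - I*sqrt(31) ≈ 22483.0 - 5.5678*I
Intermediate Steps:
n(U, P) = 0
w(B, Z) = sqrt(-47 - B) (w(B, Z) = sqrt((-47 - B) + 0) = sqrt(-47 - B))
22483 - w(-16, -198) = 22483 - sqrt(-47 - 1*(-16)) = 22483 - sqrt(-47 + 16) = 22483 - sqrt(-31) = 22483 - I*sqrt(31)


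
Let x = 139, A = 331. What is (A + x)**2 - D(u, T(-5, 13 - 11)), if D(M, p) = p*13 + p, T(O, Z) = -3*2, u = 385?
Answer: 220984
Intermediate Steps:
T(O, Z) = -6
D(M, p) = 14*p (D(M, p) = 13*p + p = 14*p)
(A + x)**2 - D(u, T(-5, 13 - 11)) = (331 + 139)**2 - 14*(-6) = 470**2 - 1*(-84) = 220900 + 84 = 220984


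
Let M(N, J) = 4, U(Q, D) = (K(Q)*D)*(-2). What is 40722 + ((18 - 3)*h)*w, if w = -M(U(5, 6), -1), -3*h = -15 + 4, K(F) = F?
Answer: 40502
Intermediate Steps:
h = 11/3 (h = -(-15 + 4)/3 = -⅓*(-11) = 11/3 ≈ 3.6667)
U(Q, D) = -2*D*Q (U(Q, D) = (Q*D)*(-2) = (D*Q)*(-2) = -2*D*Q)
w = -4 (w = -1*4 = -4)
40722 + ((18 - 3)*h)*w = 40722 + ((18 - 3)*(11/3))*(-4) = 40722 + (15*(11/3))*(-4) = 40722 + 55*(-4) = 40722 - 220 = 40502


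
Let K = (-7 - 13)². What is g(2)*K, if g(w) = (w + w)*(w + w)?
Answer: 6400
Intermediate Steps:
g(w) = 4*w² (g(w) = (2*w)*(2*w) = 4*w²)
K = 400 (K = (-20)² = 400)
g(2)*K = (4*2²)*400 = (4*4)*400 = 16*400 = 6400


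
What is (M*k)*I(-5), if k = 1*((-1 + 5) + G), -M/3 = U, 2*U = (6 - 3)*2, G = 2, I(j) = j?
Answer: 270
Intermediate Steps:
U = 3 (U = ((6 - 3)*2)/2 = (3*2)/2 = (½)*6 = 3)
M = -9 (M = -3*3 = -9)
k = 6 (k = 1*((-1 + 5) + 2) = 1*(4 + 2) = 1*6 = 6)
(M*k)*I(-5) = -9*6*(-5) = -54*(-5) = 270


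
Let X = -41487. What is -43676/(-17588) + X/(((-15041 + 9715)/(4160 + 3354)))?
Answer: 685374776920/11709211 ≈ 58533.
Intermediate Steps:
-43676/(-17588) + X/(((-15041 + 9715)/(4160 + 3354))) = -43676/(-17588) - 41487*(4160 + 3354)/(-15041 + 9715) = -43676*(-1/17588) - 41487/((-5326/7514)) = 10919/4397 - 41487/((-5326*1/7514)) = 10919/4397 - 41487/(-2663/3757) = 10919/4397 - 41487*(-3757/2663) = 10919/4397 + 155866659/2663 = 685374776920/11709211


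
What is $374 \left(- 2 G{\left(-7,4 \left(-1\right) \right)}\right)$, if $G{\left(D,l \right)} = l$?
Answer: $2992$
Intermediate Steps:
$374 \left(- 2 G{\left(-7,4 \left(-1\right) \right)}\right) = 374 \left(- 2 \cdot 4 \left(-1\right)\right) = 374 \left(\left(-2\right) \left(-4\right)\right) = 374 \cdot 8 = 2992$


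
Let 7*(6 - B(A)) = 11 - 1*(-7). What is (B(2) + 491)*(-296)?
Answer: -1024456/7 ≈ -1.4635e+5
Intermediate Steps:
B(A) = 24/7 (B(A) = 6 - (11 - 1*(-7))/7 = 6 - (11 + 7)/7 = 6 - ⅐*18 = 6 - 18/7 = 24/7)
(B(2) + 491)*(-296) = (24/7 + 491)*(-296) = (3461/7)*(-296) = -1024456/7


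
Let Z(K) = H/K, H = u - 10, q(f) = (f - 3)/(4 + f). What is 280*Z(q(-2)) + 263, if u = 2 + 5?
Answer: 599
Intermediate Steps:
q(f) = (-3 + f)/(4 + f)
u = 7
H = -3 (H = 7 - 10 = -3)
Z(K) = -3/K
280*Z(q(-2)) + 263 = 280*(-3*(4 - 2)/(-3 - 2)) + 263 = 280*(-3/(-5/2)) + 263 = 280*(-3*(-⅖)) + 263 = 280*(6/5) + 263 = 336 + 263 = 599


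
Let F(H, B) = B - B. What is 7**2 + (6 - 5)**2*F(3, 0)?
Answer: 49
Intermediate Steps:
F(H, B) = 0
7**2 + (6 - 5)**2*F(3, 0) = 7**2 + (6 - 5)**2*0 = 49 + 1**2*0 = 49 + 1*0 = 49 + 0 = 49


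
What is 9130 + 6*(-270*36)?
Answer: -49190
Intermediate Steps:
9130 + 6*(-270*36) = 9130 + 6*(-9720) = 9130 - 58320 = -49190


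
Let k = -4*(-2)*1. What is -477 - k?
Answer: -485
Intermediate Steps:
k = 8 (k = 8*1 = 8)
-477 - k = -477 - 1*8 = -477 - 8 = -485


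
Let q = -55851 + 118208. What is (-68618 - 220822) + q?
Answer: -227083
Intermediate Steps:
q = 62357
(-68618 - 220822) + q = (-68618 - 220822) + 62357 = -289440 + 62357 = -227083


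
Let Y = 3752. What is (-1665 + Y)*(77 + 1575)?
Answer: 3447724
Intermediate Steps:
(-1665 + Y)*(77 + 1575) = (-1665 + 3752)*(77 + 1575) = 2087*1652 = 3447724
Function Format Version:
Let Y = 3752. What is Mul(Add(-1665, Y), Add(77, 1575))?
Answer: 3447724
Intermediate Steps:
Mul(Add(-1665, Y), Add(77, 1575)) = Mul(Add(-1665, 3752), Add(77, 1575)) = Mul(2087, 1652) = 3447724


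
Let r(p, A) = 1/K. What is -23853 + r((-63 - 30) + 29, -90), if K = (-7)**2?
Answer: -1168796/49 ≈ -23853.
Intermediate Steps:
K = 49
r(p, A) = 1/49
-23853 + r((-63 - 30) + 29, -90) = -23853 + 1/49 = -1168796/49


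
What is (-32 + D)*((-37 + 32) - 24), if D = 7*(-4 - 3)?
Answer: 2349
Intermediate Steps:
D = -49 (D = 7*(-7) = -49)
(-32 + D)*((-37 + 32) - 24) = (-32 - 49)*((-37 + 32) - 24) = -81*(-5 - 24) = -81*(-29) = 2349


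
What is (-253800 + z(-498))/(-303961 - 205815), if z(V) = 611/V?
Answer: 126393011/253868448 ≈ 0.49787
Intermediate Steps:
(-253800 + z(-498))/(-303961 - 205815) = (-253800 + 611/(-498))/(-303961 - 205815) = (-253800 + 611*(-1/498))/(-509776) = (-253800 - 611/498)*(-1/509776) = -126393011/498*(-1/509776) = 126393011/253868448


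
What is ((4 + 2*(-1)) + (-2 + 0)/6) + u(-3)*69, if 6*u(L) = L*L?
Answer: 631/6 ≈ 105.17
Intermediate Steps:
u(L) = L²/6 (u(L) = (L*L)/6 = L²/6)
((4 + 2*(-1)) + (-2 + 0)/6) + u(-3)*69 = ((4 + 2*(-1)) + (-2 + 0)/6) + ((⅙)*(-3)²)*69 = ((4 - 2) + (⅙)*(-2)) + ((⅙)*9)*69 = (2 - ⅓) + (3/2)*69 = 5/3 + 207/2 = 631/6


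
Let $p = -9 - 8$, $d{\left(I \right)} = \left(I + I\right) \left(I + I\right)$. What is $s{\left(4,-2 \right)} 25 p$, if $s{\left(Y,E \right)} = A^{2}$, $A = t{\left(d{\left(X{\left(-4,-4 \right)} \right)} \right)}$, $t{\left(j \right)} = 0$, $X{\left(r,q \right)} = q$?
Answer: $0$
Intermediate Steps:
$d{\left(I \right)} = 4 I^{2}$ ($d{\left(I \right)} = 2 I 2 I = 4 I^{2}$)
$p = -17$
$A = 0$
$s{\left(Y,E \right)} = 0$ ($s{\left(Y,E \right)} = 0^{2} = 0$)
$s{\left(4,-2 \right)} 25 p = 0 \cdot 25 \left(-17\right) = 0 \left(-17\right) = 0$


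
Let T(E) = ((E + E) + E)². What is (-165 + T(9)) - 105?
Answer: 459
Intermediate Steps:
T(E) = 9*E² (T(E) = (2*E + E)² = (3*E)² = 9*E²)
(-165 + T(9)) - 105 = (-165 + 9*9²) - 105 = (-165 + 9*81) - 105 = (-165 + 729) - 105 = 564 - 105 = 459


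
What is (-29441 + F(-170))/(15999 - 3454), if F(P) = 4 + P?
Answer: -29607/12545 ≈ -2.3601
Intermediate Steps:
(-29441 + F(-170))/(15999 - 3454) = (-29441 + (4 - 170))/(15999 - 3454) = (-29441 - 166)/12545 = -29607*1/12545 = -29607/12545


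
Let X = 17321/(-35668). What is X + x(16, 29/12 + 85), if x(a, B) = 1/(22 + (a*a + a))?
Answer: -2528353/5243196 ≈ -0.48222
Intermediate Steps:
X = -17321/35668 (X = 17321*(-1/35668) = -17321/35668 ≈ -0.48562)
x(a, B) = 1/(22 + a + a²) (x(a, B) = 1/(22 + (a² + a)) = 1/(22 + (a + a²)) = 1/(22 + a + a²))
X + x(16, 29/12 + 85) = -17321/35668 + 1/(22 + 16 + 16²) = -17321/35668 + 1/(22 + 16 + 256) = -17321/35668 + 1/294 = -2528353/5243196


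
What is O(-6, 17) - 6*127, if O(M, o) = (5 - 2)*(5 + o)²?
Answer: 690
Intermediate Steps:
O(M, o) = 3*(5 + o)²
O(-6, 17) - 6*127 = 3*(5 + 17)² - 6*127 = 3*22² - 762 = 3*484 - 762 = 1452 - 762 = 690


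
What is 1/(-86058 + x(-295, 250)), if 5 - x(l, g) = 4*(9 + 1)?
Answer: -1/86093 ≈ -1.1615e-5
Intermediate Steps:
x(l, g) = -35 (x(l, g) = 5 - 4*(9 + 1) = 5 - 4*10 = 5 - 1*40 = 5 - 40 = -35)
1/(-86058 + x(-295, 250)) = 1/(-86058 - 35) = 1/(-86093) = -1/86093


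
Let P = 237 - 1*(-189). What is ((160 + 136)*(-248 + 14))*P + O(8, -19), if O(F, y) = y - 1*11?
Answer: -29506494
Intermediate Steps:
O(F, y) = -11 + y (O(F, y) = y - 11 = -11 + y)
P = 426 (P = 237 + 189 = 426)
((160 + 136)*(-248 + 14))*P + O(8, -19) = ((160 + 136)*(-248 + 14))*426 + (-11 - 19) = (296*(-234))*426 - 30 = -69264*426 - 30 = -29506464 - 30 = -29506494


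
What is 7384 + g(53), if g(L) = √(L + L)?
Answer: 7384 + √106 ≈ 7394.3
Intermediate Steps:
g(L) = √2*√L (g(L) = √(2*L) = √2*√L)
7384 + g(53) = 7384 + √2*√53 = 7384 + √106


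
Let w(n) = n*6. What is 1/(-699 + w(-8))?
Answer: -1/747 ≈ -0.0013387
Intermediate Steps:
w(n) = 6*n
1/(-699 + w(-8)) = 1/(-699 + 6*(-8)) = 1/(-699 - 48) = 1/(-747) = -1/747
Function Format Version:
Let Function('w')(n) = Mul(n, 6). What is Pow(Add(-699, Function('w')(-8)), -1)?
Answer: Rational(-1, 747) ≈ -0.0013387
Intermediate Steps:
Function('w')(n) = Mul(6, n)
Pow(Add(-699, Function('w')(-8)), -1) = Pow(Add(-699, Mul(6, -8)), -1) = Pow(Add(-699, -48), -1) = Pow(-747, -1) = Rational(-1, 747)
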